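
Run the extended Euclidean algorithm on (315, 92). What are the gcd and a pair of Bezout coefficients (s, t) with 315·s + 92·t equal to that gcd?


Euclidean algorithm on (315, 92) — divide until remainder is 0:
  315 = 3 · 92 + 39
  92 = 2 · 39 + 14
  39 = 2 · 14 + 11
  14 = 1 · 11 + 3
  11 = 3 · 3 + 2
  3 = 1 · 2 + 1
  2 = 2 · 1 + 0
gcd(315, 92) = 1.
Track Bezout coefficients alongside the remainders: start with r₀ = 315 = a·1 + b·0 (s = 1, t = 0) and r₁ = 92 = a·0 + b·1 (s = 0, t = 1); each new remainder r_{k+1} = r_{k-1} − q_k·r_k inherits s_{k+1} = s_{k-1} − q_k·s_k, t_{k+1} = t_{k-1} − q_k·t_k, so r_k = a·s_k + b·t_k at every step:
  q = 3: r = 39, s = 1 − 3·0 = 1, t = 0 − 3·1 = -3  (check: 315·1 + 92·(-3) = 39)
  q = 2: r = 14, s = 0 − 2·1 = -2, t = 1 − 2·(-3) = 7  (check: 315·(-2) + 92·7 = 14)
  q = 2: r = 11, s = 1 − 2·(-2) = 5, t = -3 − 2·7 = -17  (check: 315·5 + 92·(-17) = 11)
  q = 1: r = 3, s = -2 − 1·5 = -7, t = 7 − 1·(-17) = 24  (check: 315·(-7) + 92·24 = 3)
  q = 3: r = 2, s = 5 − 3·(-7) = 26, t = -17 − 3·24 = -89  (check: 315·26 + 92·(-89) = 2)
  q = 1: r = 1, s = -7 − 1·26 = -33, t = 24 − 1·(-89) = 113  (check: 315·(-33) + 92·113 = 1)
The row with r = 1 (the gcd) gives the Bezout coefficients s = -33, t = 113.
Result: 315 · (-33) + 92 · (113) = 1.

gcd(315, 92) = 1; s = -33, t = 113 (check: 315·(-33) + 92·113 = 1).


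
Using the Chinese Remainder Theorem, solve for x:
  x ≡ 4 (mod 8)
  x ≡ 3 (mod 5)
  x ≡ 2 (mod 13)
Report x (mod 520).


Moduli 8, 5, 13 are pairwise coprime; by CRT there is a unique solution modulo M = 8 · 5 · 13 = 520.
Solve pairwise, accumulating the modulus:
  Start with x ≡ 4 (mod 8).
  Combine with x ≡ 3 (mod 5): since gcd(8, 5) = 1, we get a unique residue mod 40.
    Write x = 4 + 8·t and substitute into x ≡ 3 (mod 5): 8·t ≡ 3 − 4 = -1 (mod 5).
    Reduce coefficients mod 5: 3·t ≡ 4 (mod 5).
    The inverse of 3 mod 5 is 2 (since 3·2 = 6 = 1·5 + 1), so t ≡ 2·4 = 8 ≡ 3 (mod 5).
    Then x = 4 + 8·3 = 28, valid modulo lcm(8, 5) = 40: x ≡ 28 (mod 40).
  Combine with x ≡ 2 (mod 13): since gcd(40, 13) = 1, we get a unique residue mod 520.
    Write x = 28 + 40·t and substitute into x ≡ 2 (mod 13): 40·t ≡ 2 − 28 = -26 (mod 13).
    Reduce coefficients mod 13: 1·t ≡ 0 (mod 13).
    So t ≡ 0 (mod 13).
    Then x = 28 + 40·0 = 28, valid modulo lcm(40, 13) = 520: x ≡ 28 (mod 520).
Verify: 28 mod 8 = 4 ✓, 28 mod 5 = 3 ✓, 28 mod 13 = 2 ✓.

x ≡ 28 (mod 520).


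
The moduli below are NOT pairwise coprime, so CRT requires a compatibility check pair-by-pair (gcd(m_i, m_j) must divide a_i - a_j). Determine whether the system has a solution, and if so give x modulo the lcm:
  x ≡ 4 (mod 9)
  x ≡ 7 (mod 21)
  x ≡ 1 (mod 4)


Moduli 9, 21, 4 are not pairwise coprime, so CRT works modulo lcm(m_i) when all pairwise compatibility conditions hold.
Pairwise compatibility: gcd(m_i, m_j) must divide a_i - a_j for every pair.
Merge one congruence at a time:
  Start: x ≡ 4 (mod 9).
  Combine with x ≡ 7 (mod 21): gcd(9, 21) = 3; 7 - 4 = 3, which IS divisible by 3, so compatible.
    Write x = 4 + 9·t and substitute into x ≡ 7 (mod 21): 9·t ≡ 7 − 4 = 3 (mod 21).
    Divide the congruence (and modulus) by g = 3: 3·t ≡ 1 (mod 7).
    The inverse of 3 mod 7 is 5 (since 3·5 = 15 = 2·7 + 1), so t ≡ 5·1 = 5 ≡ 5 (mod 7).
    Then x = 4 + 9·5 = 49, valid modulo lcm(9, 21) = 63: x ≡ 49 (mod 63).
  Combine with x ≡ 1 (mod 4): gcd(63, 4) = 1; 1 - 49 = -48, which IS divisible by 1, so compatible.
    Write x = 49 + 63·t and substitute into x ≡ 1 (mod 4): 63·t ≡ 1 − 49 = -48 (mod 4).
    Reduce coefficients mod 4: 3·t ≡ 0 (mod 4).
    The inverse of 3 mod 4 is 3 (since 3·3 = 9 = 2·4 + 1), so t ≡ 3·0 = 0 ≡ 0 (mod 4).
    Then x = 49 + 63·0 = 49, valid modulo lcm(63, 4) = 252: x ≡ 49 (mod 252).
Verify: 49 mod 9 = 4, 49 mod 21 = 7, 49 mod 4 = 1.

x ≡ 49 (mod 252).


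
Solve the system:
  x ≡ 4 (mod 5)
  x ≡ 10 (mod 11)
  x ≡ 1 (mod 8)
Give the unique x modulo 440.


Moduli 5, 11, 8 are pairwise coprime; by CRT there is a unique solution modulo M = 5 · 11 · 8 = 440.
Solve pairwise, accumulating the modulus:
  Start with x ≡ 4 (mod 5).
  Combine with x ≡ 10 (mod 11): since gcd(5, 11) = 1, we get a unique residue mod 55.
    Write x = 4 + 5·t and substitute into x ≡ 10 (mod 11): 5·t ≡ 10 − 4 = 6 (mod 11).
    The inverse of 5 mod 11 is 9 (since 5·9 = 45 = 4·11 + 1), so t ≡ 9·6 = 54 ≡ 10 (mod 11).
    Then x = 4 + 5·10 = 54, valid modulo lcm(5, 11) = 55: x ≡ 54 (mod 55).
  Combine with x ≡ 1 (mod 8): since gcd(55, 8) = 1, we get a unique residue mod 440.
    Write x = 54 + 55·t and substitute into x ≡ 1 (mod 8): 55·t ≡ 1 − 54 = -53 (mod 8).
    Reduce coefficients mod 8: 7·t ≡ 3 (mod 8).
    The inverse of 7 mod 8 is 7 (since 7·7 = 49 = 6·8 + 1), so t ≡ 7·3 = 21 ≡ 5 (mod 8).
    Then x = 54 + 55·5 = 329, valid modulo lcm(55, 8) = 440: x ≡ 329 (mod 440).
Verify: 329 mod 5 = 4 ✓, 329 mod 11 = 10 ✓, 329 mod 8 = 1 ✓.

x ≡ 329 (mod 440).


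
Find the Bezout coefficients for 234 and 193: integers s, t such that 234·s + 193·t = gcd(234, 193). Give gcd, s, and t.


Euclidean algorithm on (234, 193) — divide until remainder is 0:
  234 = 1 · 193 + 41
  193 = 4 · 41 + 29
  41 = 1 · 29 + 12
  29 = 2 · 12 + 5
  12 = 2 · 5 + 2
  5 = 2 · 2 + 1
  2 = 2 · 1 + 0
gcd(234, 193) = 1.
Track Bezout coefficients alongside the remainders: start with r₀ = 234 = a·1 + b·0 (s = 1, t = 0) and r₁ = 193 = a·0 + b·1 (s = 0, t = 1); each new remainder r_{k+1} = r_{k-1} − q_k·r_k inherits s_{k+1} = s_{k-1} − q_k·s_k, t_{k+1} = t_{k-1} − q_k·t_k, so r_k = a·s_k + b·t_k at every step:
  q = 1: r = 41, s = 1 − 1·0 = 1, t = 0 − 1·1 = -1  (check: 234·1 + 193·(-1) = 41)
  q = 4: r = 29, s = 0 − 4·1 = -4, t = 1 − 4·(-1) = 5  (check: 234·(-4) + 193·5 = 29)
  q = 1: r = 12, s = 1 − 1·(-4) = 5, t = -1 − 1·5 = -6  (check: 234·5 + 193·(-6) = 12)
  q = 2: r = 5, s = -4 − 2·5 = -14, t = 5 − 2·(-6) = 17  (check: 234·(-14) + 193·17 = 5)
  q = 2: r = 2, s = 5 − 2·(-14) = 33, t = -6 − 2·17 = -40  (check: 234·33 + 193·(-40) = 2)
  q = 2: r = 1, s = -14 − 2·33 = -80, t = 17 − 2·(-40) = 97  (check: 234·(-80) + 193·97 = 1)
The row with r = 1 (the gcd) gives the Bezout coefficients s = -80, t = 97.
Result: 234 · (-80) + 193 · (97) = 1.

gcd(234, 193) = 1; s = -80, t = 97 (check: 234·(-80) + 193·97 = 1).


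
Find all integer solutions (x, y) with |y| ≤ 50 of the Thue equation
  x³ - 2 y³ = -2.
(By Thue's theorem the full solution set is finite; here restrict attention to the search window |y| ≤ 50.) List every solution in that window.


The equation is x³ - 2y³ = -2. For fixed y, x³ = 2·y³ − 2, so a solution requires the RHS to be a perfect cube.
Strategy: iterate y from -50 to 50, compute RHS = 2·y³ − 2, and check whether it is a (positive or negative) perfect cube.
Check small values of y:
  y = 0: RHS = -2 is not a perfect cube.
  y = 1: RHS = 0 = (0)³ ⇒ x = 0 works.
  y = -1: RHS = -4 is not a perfect cube.
  y = 2: RHS = 14 is not a perfect cube.
  y = -2: RHS = -18 is not a perfect cube.
  y = 3: RHS = 52 is not a perfect cube.
  y = -3: RHS = -56 is not a perfect cube.
Continuing the search up to |y| = 50 finds no further solutions beyond those listed.
Collected solutions: (0, 1).

Solutions (with |y| ≤ 50): (0, 1).


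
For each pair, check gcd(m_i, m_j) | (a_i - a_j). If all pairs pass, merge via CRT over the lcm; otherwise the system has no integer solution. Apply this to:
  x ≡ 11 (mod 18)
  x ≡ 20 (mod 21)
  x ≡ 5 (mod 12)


Moduli 18, 21, 12 are not pairwise coprime, so CRT works modulo lcm(m_i) when all pairwise compatibility conditions hold.
Pairwise compatibility: gcd(m_i, m_j) must divide a_i - a_j for every pair.
Merge one congruence at a time:
  Start: x ≡ 11 (mod 18).
  Combine with x ≡ 20 (mod 21): gcd(18, 21) = 3; 20 - 11 = 9, which IS divisible by 3, so compatible.
    Write x = 11 + 18·t and substitute into x ≡ 20 (mod 21): 18·t ≡ 20 − 11 = 9 (mod 21).
    Divide the congruence (and modulus) by g = 3: 6·t ≡ 3 (mod 7).
    The inverse of 6 mod 7 is 6 (since 6·6 = 36 = 5·7 + 1), so t ≡ 6·3 = 18 ≡ 4 (mod 7).
    Then x = 11 + 18·4 = 83, valid modulo lcm(18, 21) = 126: x ≡ 83 (mod 126).
  Combine with x ≡ 5 (mod 12): gcd(126, 12) = 6; 5 - 83 = -78, which IS divisible by 6, so compatible.
    Write x = 83 + 126·t and substitute into x ≡ 5 (mod 12): 126·t ≡ 5 − 83 = -78 (mod 12).
    Divide the congruence (and modulus) by g = 6: 21·t ≡ -13 (mod 2).
    Reduce coefficients mod 2: 1·t ≡ 1 (mod 2).
    So t ≡ 1 (mod 2).
    Then x = 83 + 126·1 = 209, valid modulo lcm(126, 12) = 252: x ≡ 209 (mod 252).
Verify: 209 mod 18 = 11, 209 mod 21 = 20, 209 mod 12 = 5.

x ≡ 209 (mod 252).


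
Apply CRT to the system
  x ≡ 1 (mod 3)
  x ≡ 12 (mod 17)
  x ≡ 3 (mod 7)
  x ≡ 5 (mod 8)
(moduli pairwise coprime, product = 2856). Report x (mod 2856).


Product of moduli M = 3 · 17 · 7 · 8 = 2856.
Merge one congruence at a time:
  Start: x ≡ 1 (mod 3).
  Combine with x ≡ 12 (mod 17); new modulus lcm = 51.
    Write x = 1 + 3·t and substitute into x ≡ 12 (mod 17): 3·t ≡ 12 − 1 = 11 (mod 17).
    The inverse of 3 mod 17 is 6 (since 3·6 = 18 = 1·17 + 1), so t ≡ 6·11 = 66 ≡ 15 (mod 17).
    Then x = 1 + 3·15 = 46, valid modulo lcm(3, 17) = 51: x ≡ 46 (mod 51).
  Combine with x ≡ 3 (mod 7); new modulus lcm = 357.
    Write x = 46 + 51·t and substitute into x ≡ 3 (mod 7): 51·t ≡ 3 − 46 = -43 (mod 7).
    Reduce coefficients mod 7: 2·t ≡ 6 (mod 7).
    The inverse of 2 mod 7 is 4 (since 2·4 = 8 = 1·7 + 1), so t ≡ 4·6 = 24 ≡ 3 (mod 7).
    Then x = 46 + 51·3 = 199, valid modulo lcm(51, 7) = 357: x ≡ 199 (mod 357).
  Combine with x ≡ 5 (mod 8); new modulus lcm = 2856.
    Write x = 199 + 357·t and substitute into x ≡ 5 (mod 8): 357·t ≡ 5 − 199 = -194 (mod 8).
    Reduce coefficients mod 8: 5·t ≡ 6 (mod 8).
    The inverse of 5 mod 8 is 5 (since 5·5 = 25 = 3·8 + 1), so t ≡ 5·6 = 30 ≡ 6 (mod 8).
    Then x = 199 + 357·6 = 2341, valid modulo lcm(357, 8) = 2856: x ≡ 2341 (mod 2856).
Verify against each original: 2341 mod 3 = 1, 2341 mod 17 = 12, 2341 mod 7 = 3, 2341 mod 8 = 5.

x ≡ 2341 (mod 2856).


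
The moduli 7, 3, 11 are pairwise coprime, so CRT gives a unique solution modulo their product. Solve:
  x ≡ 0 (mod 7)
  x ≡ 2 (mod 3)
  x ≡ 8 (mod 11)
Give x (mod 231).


Moduli 7, 3, 11 are pairwise coprime; by CRT there is a unique solution modulo M = 7 · 3 · 11 = 231.
Solve pairwise, accumulating the modulus:
  Start with x ≡ 0 (mod 7).
  Combine with x ≡ 2 (mod 3): since gcd(7, 3) = 1, we get a unique residue mod 21.
    Write x = 0 + 7·t and substitute into x ≡ 2 (mod 3): 7·t ≡ 2 − 0 = 2 (mod 3).
    Reduce coefficients mod 3: 1·t ≡ 2 (mod 3).
    So t ≡ 2 (mod 3).
    Then x = 0 + 7·2 = 14, valid modulo lcm(7, 3) = 21: x ≡ 14 (mod 21).
  Combine with x ≡ 8 (mod 11): since gcd(21, 11) = 1, we get a unique residue mod 231.
    Write x = 14 + 21·t and substitute into x ≡ 8 (mod 11): 21·t ≡ 8 − 14 = -6 (mod 11).
    Reduce coefficients mod 11: 10·t ≡ 5 (mod 11).
    The inverse of 10 mod 11 is 10 (since 10·10 = 100 = 9·11 + 1), so t ≡ 10·5 = 50 ≡ 6 (mod 11).
    Then x = 14 + 21·6 = 140, valid modulo lcm(21, 11) = 231: x ≡ 140 (mod 231).
Verify: 140 mod 7 = 0 ✓, 140 mod 3 = 2 ✓, 140 mod 11 = 8 ✓.

x ≡ 140 (mod 231).


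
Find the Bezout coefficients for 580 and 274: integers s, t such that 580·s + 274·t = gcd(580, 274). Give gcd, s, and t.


Euclidean algorithm on (580, 274) — divide until remainder is 0:
  580 = 2 · 274 + 32
  274 = 8 · 32 + 18
  32 = 1 · 18 + 14
  18 = 1 · 14 + 4
  14 = 3 · 4 + 2
  4 = 2 · 2 + 0
gcd(580, 274) = 2.
Track Bezout coefficients alongside the remainders: start with r₀ = 580 = a·1 + b·0 (s = 1, t = 0) and r₁ = 274 = a·0 + b·1 (s = 0, t = 1); each new remainder r_{k+1} = r_{k-1} − q_k·r_k inherits s_{k+1} = s_{k-1} − q_k·s_k, t_{k+1} = t_{k-1} − q_k·t_k, so r_k = a·s_k + b·t_k at every step:
  q = 2: r = 32, s = 1 − 2·0 = 1, t = 0 − 2·1 = -2  (check: 580·1 + 274·(-2) = 32)
  q = 8: r = 18, s = 0 − 8·1 = -8, t = 1 − 8·(-2) = 17  (check: 580·(-8) + 274·17 = 18)
  q = 1: r = 14, s = 1 − 1·(-8) = 9, t = -2 − 1·17 = -19  (check: 580·9 + 274·(-19) = 14)
  q = 1: r = 4, s = -8 − 1·9 = -17, t = 17 − 1·(-19) = 36  (check: 580·(-17) + 274·36 = 4)
  q = 3: r = 2, s = 9 − 3·(-17) = 60, t = -19 − 3·36 = -127  (check: 580·60 + 274·(-127) = 2)
The row with r = 2 (the gcd) gives the Bezout coefficients s = 60, t = -127.
Result: 580 · (60) + 274 · (-127) = 2.

gcd(580, 274) = 2; s = 60, t = -127 (check: 580·60 + 274·(-127) = 2).


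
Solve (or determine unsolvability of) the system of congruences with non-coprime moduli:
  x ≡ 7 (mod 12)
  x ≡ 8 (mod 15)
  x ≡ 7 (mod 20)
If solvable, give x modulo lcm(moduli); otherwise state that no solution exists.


Moduli 12, 15, 20 are not pairwise coprime, so CRT works modulo lcm(m_i) when all pairwise compatibility conditions hold.
Pairwise compatibility: gcd(m_i, m_j) must divide a_i - a_j for every pair.
Merge one congruence at a time:
  Start: x ≡ 7 (mod 12).
  Combine with x ≡ 8 (mod 15): gcd(12, 15) = 3, and 8 - 7 = 1 is NOT divisible by 3.
    ⇒ system is inconsistent (no integer solution).

No solution (the system is inconsistent).


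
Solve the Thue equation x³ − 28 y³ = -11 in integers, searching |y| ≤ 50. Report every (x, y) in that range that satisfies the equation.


The equation is x³ - 28y³ = -11. For fixed y, x³ = 28·y³ − 11, so a solution requires the RHS to be a perfect cube.
Strategy: iterate y from -50 to 50, compute RHS = 28·y³ − 11, and check whether it is a (positive or negative) perfect cube.
Check small values of y:
  y = 0: RHS = -11 is not a perfect cube.
  y = 1: RHS = 17 is not a perfect cube.
  y = -1: RHS = -39 is not a perfect cube.
  y = 2: RHS = 213 is not a perfect cube.
  y = -2: RHS = -235 is not a perfect cube.
  y = 3: RHS = 745 is not a perfect cube.
  y = -3: RHS = -767 is not a perfect cube.
Continuing the search up to |y| = 50 finds no solutions either.
No (x, y) in the scanned range satisfies the equation.

No integer solutions with |y| ≤ 50.


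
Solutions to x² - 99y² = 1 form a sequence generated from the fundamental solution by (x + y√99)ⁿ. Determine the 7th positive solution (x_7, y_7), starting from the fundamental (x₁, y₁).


Step 1: Find the fundamental solution (x₁, y₁) of x² - 99y² = 1.
  Expand √99 as a continued fraction. a₀ = ⌊√99⌋ = 9; iterate m_{k+1} = d_k·a_k − m_k, d_{k+1} = (99 − m_{k+1}²)/d_k, a_{k+1} = ⌊(a₀ + m_{k+1})/d_{k+1}⌋ (starting m₀ = 0, d₀ = 1), with convergents p_k = a_k·p_{k-1} + p_{k-2}, q_k = a_k·q_{k-1} + q_{k-2} (p₋₁ = 1, q₋₁ = 0):
  k = 0: a₀ = 9; p₀/q₀ = 9/1; p₀² − 99·q₀² = 81 − 99 = -18.
  k = 1: m = 9, d = 18, a = ⌊(9 + 9)/18⌋ = 1; p/q = (1·9 + 1)/(1·1 + 0) = 10/1; p² − 99·q² = 100 − 99 = 1.
  The first convergent with p² − 99·q² = 1 gives the fundamental solution (x₁, y₁) = (10, 1).
Step 2: Apply the recurrence (x_{n+1}, y_{n+1}) = (x₁x_n + 99y₁y_n, x₁y_n + y₁x_n) repeatedly.
  From (x_1, y_1) = (10, 1): x_2 = 10·10 + 99·1·1 = 199; y_2 = 10·1 + 1·10 = 20.
  From (x_2, y_2) = (199, 20): x_3 = 10·199 + 99·1·20 = 3970; y_3 = 10·20 + 1·199 = 399.
  From (x_3, y_3) = (3970, 399): x_4 = 10·3970 + 99·1·399 = 79201; y_4 = 10·399 + 1·3970 = 7960.
  From (x_4, y_4) = (79201, 7960): x_5 = 10·79201 + 99·1·7960 = 1580050; y_5 = 10·7960 + 1·79201 = 158801.
  From (x_5, y_5) = (1580050, 158801): x_6 = 10·1580050 + 99·1·158801 = 31521799; y_6 = 10·158801 + 1·1580050 = 3168060.
  From (x_6, y_6) = (31521799, 3168060): x_7 = 10·31521799 + 99·1·3168060 = 628855930; y_7 = 10·3168060 + 1·31521799 = 63202399.
Step 3: Verify x_7² - 99·y_7² = 395459780696164900 - 395459780696164899 = 1 (should be 1). ✓

(x_1, y_1) = (10, 1); (x_7, y_7) = (628855930, 63202399).


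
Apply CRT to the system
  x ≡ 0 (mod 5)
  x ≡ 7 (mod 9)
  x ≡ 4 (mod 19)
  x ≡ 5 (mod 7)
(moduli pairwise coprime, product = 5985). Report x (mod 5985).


Product of moduli M = 5 · 9 · 19 · 7 = 5985.
Merge one congruence at a time:
  Start: x ≡ 0 (mod 5).
  Combine with x ≡ 7 (mod 9); new modulus lcm = 45.
    Write x = 0 + 5·t and substitute into x ≡ 7 (mod 9): 5·t ≡ 7 − 0 = 7 (mod 9).
    The inverse of 5 mod 9 is 2 (since 5·2 = 10 = 1·9 + 1), so t ≡ 2·7 = 14 ≡ 5 (mod 9).
    Then x = 0 + 5·5 = 25, valid modulo lcm(5, 9) = 45: x ≡ 25 (mod 45).
  Combine with x ≡ 4 (mod 19); new modulus lcm = 855.
    Write x = 25 + 45·t and substitute into x ≡ 4 (mod 19): 45·t ≡ 4 − 25 = -21 (mod 19).
    Reduce coefficients mod 19: 7·t ≡ 17 (mod 19).
    The inverse of 7 mod 19 is 11 (since 7·11 = 77 = 4·19 + 1), so t ≡ 11·17 = 187 ≡ 16 (mod 19).
    Then x = 25 + 45·16 = 745, valid modulo lcm(45, 19) = 855: x ≡ 745 (mod 855).
  Combine with x ≡ 5 (mod 7); new modulus lcm = 5985.
    Write x = 745 + 855·t and substitute into x ≡ 5 (mod 7): 855·t ≡ 5 − 745 = -740 (mod 7).
    Reduce coefficients mod 7: 1·t ≡ 2 (mod 7).
    So t ≡ 2 (mod 7).
    Then x = 745 + 855·2 = 2455, valid modulo lcm(855, 7) = 5985: x ≡ 2455 (mod 5985).
Verify against each original: 2455 mod 5 = 0, 2455 mod 9 = 7, 2455 mod 19 = 4, 2455 mod 7 = 5.

x ≡ 2455 (mod 5985).


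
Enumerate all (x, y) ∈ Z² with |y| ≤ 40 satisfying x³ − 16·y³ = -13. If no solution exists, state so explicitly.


The equation is x³ - 16y³ = -13. For fixed y, x³ = 16·y³ − 13, so a solution requires the RHS to be a perfect cube.
Strategy: iterate y from -40 to 40, compute RHS = 16·y³ − 13, and check whether it is a (positive or negative) perfect cube.
Check small values of y:
  y = 0: RHS = -13 is not a perfect cube.
  y = 1: RHS = 3 is not a perfect cube.
  y = -1: RHS = -29 is not a perfect cube.
  y = 2: RHS = 115 is not a perfect cube.
  y = -2: RHS = -141 is not a perfect cube.
  y = 3: RHS = 419 is not a perfect cube.
  y = -3: RHS = -445 is not a perfect cube.
Continuing the search up to |y| = 40 finds no solutions either.
No (x, y) in the scanned range satisfies the equation.

No integer solutions with |y| ≤ 40.


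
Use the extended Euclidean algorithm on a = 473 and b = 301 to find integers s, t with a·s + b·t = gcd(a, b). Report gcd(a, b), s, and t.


Euclidean algorithm on (473, 301) — divide until remainder is 0:
  473 = 1 · 301 + 172
  301 = 1 · 172 + 129
  172 = 1 · 129 + 43
  129 = 3 · 43 + 0
gcd(473, 301) = 43.
Track Bezout coefficients alongside the remainders: start with r₀ = 473 = a·1 + b·0 (s = 1, t = 0) and r₁ = 301 = a·0 + b·1 (s = 0, t = 1); each new remainder r_{k+1} = r_{k-1} − q_k·r_k inherits s_{k+1} = s_{k-1} − q_k·s_k, t_{k+1} = t_{k-1} − q_k·t_k, so r_k = a·s_k + b·t_k at every step:
  q = 1: r = 172, s = 1 − 1·0 = 1, t = 0 − 1·1 = -1  (check: 473·1 + 301·(-1) = 172)
  q = 1: r = 129, s = 0 − 1·1 = -1, t = 1 − 1·(-1) = 2  (check: 473·(-1) + 301·2 = 129)
  q = 1: r = 43, s = 1 − 1·(-1) = 2, t = -1 − 1·2 = -3  (check: 473·2 + 301·(-3) = 43)
The row with r = 43 (the gcd) gives the Bezout coefficients s = 2, t = -3.
Result: 473 · (2) + 301 · (-3) = 43.

gcd(473, 301) = 43; s = 2, t = -3 (check: 473·2 + 301·(-3) = 43).


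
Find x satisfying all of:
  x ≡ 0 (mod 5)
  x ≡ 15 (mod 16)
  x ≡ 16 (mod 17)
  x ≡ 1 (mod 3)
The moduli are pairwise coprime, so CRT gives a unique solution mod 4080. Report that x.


Product of moduli M = 5 · 16 · 17 · 3 = 4080.
Merge one congruence at a time:
  Start: x ≡ 0 (mod 5).
  Combine with x ≡ 15 (mod 16); new modulus lcm = 80.
    Write x = 0 + 5·t and substitute into x ≡ 15 (mod 16): 5·t ≡ 15 − 0 = 15 (mod 16).
    The inverse of 5 mod 16 is 13 (since 5·13 = 65 = 4·16 + 1), so t ≡ 13·15 = 195 ≡ 3 (mod 16).
    Then x = 0 + 5·3 = 15, valid modulo lcm(5, 16) = 80: x ≡ 15 (mod 80).
  Combine with x ≡ 16 (mod 17); new modulus lcm = 1360.
    Write x = 15 + 80·t and substitute into x ≡ 16 (mod 17): 80·t ≡ 16 − 15 = 1 (mod 17).
    Reduce coefficients mod 17: 12·t ≡ 1 (mod 17).
    The inverse of 12 mod 17 is 10 (since 12·10 = 120 = 7·17 + 1), so t ≡ 10·1 = 10 ≡ 10 (mod 17).
    Then x = 15 + 80·10 = 815, valid modulo lcm(80, 17) = 1360: x ≡ 815 (mod 1360).
  Combine with x ≡ 1 (mod 3); new modulus lcm = 4080.
    Write x = 815 + 1360·t and substitute into x ≡ 1 (mod 3): 1360·t ≡ 1 − 815 = -814 (mod 3).
    Reduce coefficients mod 3: 1·t ≡ 2 (mod 3).
    So t ≡ 2 (mod 3).
    Then x = 815 + 1360·2 = 3535, valid modulo lcm(1360, 3) = 4080: x ≡ 3535 (mod 4080).
Verify against each original: 3535 mod 5 = 0, 3535 mod 16 = 15, 3535 mod 17 = 16, 3535 mod 3 = 1.

x ≡ 3535 (mod 4080).


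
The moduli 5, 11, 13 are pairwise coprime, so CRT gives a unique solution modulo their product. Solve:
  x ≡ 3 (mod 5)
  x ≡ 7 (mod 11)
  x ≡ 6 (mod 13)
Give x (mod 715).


Moduli 5, 11, 13 are pairwise coprime; by CRT there is a unique solution modulo M = 5 · 11 · 13 = 715.
Solve pairwise, accumulating the modulus:
  Start with x ≡ 3 (mod 5).
  Combine with x ≡ 7 (mod 11): since gcd(5, 11) = 1, we get a unique residue mod 55.
    Write x = 3 + 5·t and substitute into x ≡ 7 (mod 11): 5·t ≡ 7 − 3 = 4 (mod 11).
    The inverse of 5 mod 11 is 9 (since 5·9 = 45 = 4·11 + 1), so t ≡ 9·4 = 36 ≡ 3 (mod 11).
    Then x = 3 + 5·3 = 18, valid modulo lcm(5, 11) = 55: x ≡ 18 (mod 55).
  Combine with x ≡ 6 (mod 13): since gcd(55, 13) = 1, we get a unique residue mod 715.
    Write x = 18 + 55·t and substitute into x ≡ 6 (mod 13): 55·t ≡ 6 − 18 = -12 (mod 13).
    Reduce coefficients mod 13: 3·t ≡ 1 (mod 13).
    The inverse of 3 mod 13 is 9 (since 3·9 = 27 = 2·13 + 1), so t ≡ 9·1 = 9 ≡ 9 (mod 13).
    Then x = 18 + 55·9 = 513, valid modulo lcm(55, 13) = 715: x ≡ 513 (mod 715).
Verify: 513 mod 5 = 3 ✓, 513 mod 11 = 7 ✓, 513 mod 13 = 6 ✓.

x ≡ 513 (mod 715).


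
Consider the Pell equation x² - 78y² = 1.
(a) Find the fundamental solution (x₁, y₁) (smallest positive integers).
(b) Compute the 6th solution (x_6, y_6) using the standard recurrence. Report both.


Step 1: Find the fundamental solution (x₁, y₁) of x² - 78y² = 1.
  Expand √78 as a continued fraction. a₀ = ⌊√78⌋ = 8; iterate m_{k+1} = d_k·a_k − m_k, d_{k+1} = (78 − m_{k+1}²)/d_k, a_{k+1} = ⌊(a₀ + m_{k+1})/d_{k+1}⌋ (starting m₀ = 0, d₀ = 1), with convergents p_k = a_k·p_{k-1} + p_{k-2}, q_k = a_k·q_{k-1} + q_{k-2} (p₋₁ = 1, q₋₁ = 0):
  k = 0: a₀ = 8; p₀/q₀ = 8/1; p₀² − 78·q₀² = 64 − 78 = -14.
  k = 1: m = 8, d = 14, a = ⌊(8 + 8)/14⌋ = 1; p/q = (1·8 + 1)/(1·1 + 0) = 9/1; p² − 78·q² = 81 − 78 = 3.
  k = 2: m = 6, d = 3, a = ⌊(8 + 6)/3⌋ = 4; p/q = (4·9 + 8)/(4·1 + 1) = 44/5; p² − 78·q² = 1936 − 1950 = -14.
  k = 3: m = 6, d = 14, a = ⌊(8 + 6)/14⌋ = 1; p/q = (1·44 + 9)/(1·5 + 1) = 53/6; p² − 78·q² = 2809 − 2808 = 1.
  The first convergent with p² − 78·q² = 1 gives the fundamental solution (x₁, y₁) = (53, 6).
Step 2: Apply the recurrence (x_{n+1}, y_{n+1}) = (x₁x_n + 78y₁y_n, x₁y_n + y₁x_n) repeatedly.
  From (x_1, y_1) = (53, 6): x_2 = 53·53 + 78·6·6 = 5617; y_2 = 53·6 + 6·53 = 636.
  From (x_2, y_2) = (5617, 636): x_3 = 53·5617 + 78·6·636 = 595349; y_3 = 53·636 + 6·5617 = 67410.
  From (x_3, y_3) = (595349, 67410): x_4 = 53·595349 + 78·6·67410 = 63101377; y_4 = 53·67410 + 6·595349 = 7144824.
  From (x_4, y_4) = (63101377, 7144824): x_5 = 53·63101377 + 78·6·7144824 = 6688150613; y_5 = 53·7144824 + 6·63101377 = 757283934.
  From (x_5, y_5) = (6688150613, 757283934): x_6 = 53·6688150613 + 78·6·757283934 = 708880863601; y_6 = 53·757283934 + 6·6688150613 = 80264952180.
Step 3: Verify x_6² - 78·y_6² = 502512078779699566687201 - 502512078779699566687200 = 1 (should be 1). ✓

(x_1, y_1) = (53, 6); (x_6, y_6) = (708880863601, 80264952180).


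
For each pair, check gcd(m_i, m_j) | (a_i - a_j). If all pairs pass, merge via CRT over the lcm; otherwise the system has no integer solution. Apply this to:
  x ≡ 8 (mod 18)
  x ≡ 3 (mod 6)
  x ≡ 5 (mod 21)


Moduli 18, 6, 21 are not pairwise coprime, so CRT works modulo lcm(m_i) when all pairwise compatibility conditions hold.
Pairwise compatibility: gcd(m_i, m_j) must divide a_i - a_j for every pair.
Merge one congruence at a time:
  Start: x ≡ 8 (mod 18).
  Combine with x ≡ 3 (mod 6): gcd(18, 6) = 6, and 3 - 8 = -5 is NOT divisible by 6.
    ⇒ system is inconsistent (no integer solution).

No solution (the system is inconsistent).


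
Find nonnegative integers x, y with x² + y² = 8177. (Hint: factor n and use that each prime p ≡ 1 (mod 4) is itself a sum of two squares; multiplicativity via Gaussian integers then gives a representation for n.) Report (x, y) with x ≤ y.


Step 1: Factor n = 8177 = 13 · 17 · 37.
Step 2: Check the mod-4 condition on each prime factor: 13 ≡ 1 (mod 4), exponent 1; 17 ≡ 1 (mod 4), exponent 1; 37 ≡ 1 (mod 4), exponent 1.
All primes ≡ 3 (mod 4) appear to even exponent (or don't appear), so by the two-squares theorem n IS expressible as a sum of two squares.
Step 3: Build a representation. Here n = 13 · 17 · 37 is a product of primes ≡ 1 (mod 4). Each prime p ≡ 1 (mod 4) is itself a sum of two squares; find a² by testing p − a² for a perfect square:
  13: 13 − 1² = 12, 13 − 2² = 9 = 3² ⇒ 13 = 2² + 3².
  17: 17 − 1² = 16 = 4² ⇒ 17 = 1² + 4².
  37: 37 − 1² = 36 = 6² ⇒ 37 = 1² + 6².
  Combine using the Brahmagupta–Fibonacci identity (a² + b²)(c² + d²) = (ac − bd)² + (ad + bc)² = (ac + bd)² + (ad − bc)²:
  13 · 17 = 221: from (2² + 3²)(1² + 4²), take (2·1 − 3·4, 2·4 + 3·1) = (2 − 12, 8 + 3) = (-10, 11); dropping signs (only squares matter) gives (10, 11); check 10² + 11² = 100 + 121 = 221 ✓.
  221 · 37 = 8177: from (10² + 11²)(1² + 6²), take (10·1 − 11·6, 10·6 + 11·1) = (10 − 66, 60 + 11) = (-56, 71); dropping signs (only squares matter) gives (56, 71); check 56² + 71² = 3136 + 5041 = 8177 ✓.
Step 4: Order so x ≤ y and verify: 56² + 71² = 3136 + 5041 = 8177 = n. ✓

n = 8177 = 56² + 71² (one valid representation with x ≤ y).


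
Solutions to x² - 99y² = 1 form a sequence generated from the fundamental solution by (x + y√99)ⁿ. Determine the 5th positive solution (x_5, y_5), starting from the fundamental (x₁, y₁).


Step 1: Find the fundamental solution (x₁, y₁) of x² - 99y² = 1.
  Expand √99 as a continued fraction. a₀ = ⌊√99⌋ = 9; iterate m_{k+1} = d_k·a_k − m_k, d_{k+1} = (99 − m_{k+1}²)/d_k, a_{k+1} = ⌊(a₀ + m_{k+1})/d_{k+1}⌋ (starting m₀ = 0, d₀ = 1), with convergents p_k = a_k·p_{k-1} + p_{k-2}, q_k = a_k·q_{k-1} + q_{k-2} (p₋₁ = 1, q₋₁ = 0):
  k = 0: a₀ = 9; p₀/q₀ = 9/1; p₀² − 99·q₀² = 81 − 99 = -18.
  k = 1: m = 9, d = 18, a = ⌊(9 + 9)/18⌋ = 1; p/q = (1·9 + 1)/(1·1 + 0) = 10/1; p² − 99·q² = 100 − 99 = 1.
  The first convergent with p² − 99·q² = 1 gives the fundamental solution (x₁, y₁) = (10, 1).
Step 2: Apply the recurrence (x_{n+1}, y_{n+1}) = (x₁x_n + 99y₁y_n, x₁y_n + y₁x_n) repeatedly.
  From (x_1, y_1) = (10, 1): x_2 = 10·10 + 99·1·1 = 199; y_2 = 10·1 + 1·10 = 20.
  From (x_2, y_2) = (199, 20): x_3 = 10·199 + 99·1·20 = 3970; y_3 = 10·20 + 1·199 = 399.
  From (x_3, y_3) = (3970, 399): x_4 = 10·3970 + 99·1·399 = 79201; y_4 = 10·399 + 1·3970 = 7960.
  From (x_4, y_4) = (79201, 7960): x_5 = 10·79201 + 99·1·7960 = 1580050; y_5 = 10·7960 + 1·79201 = 158801.
Step 3: Verify x_5² - 99·y_5² = 2496558002500 - 2496558002499 = 1 (should be 1). ✓

(x_1, y_1) = (10, 1); (x_5, y_5) = (1580050, 158801).


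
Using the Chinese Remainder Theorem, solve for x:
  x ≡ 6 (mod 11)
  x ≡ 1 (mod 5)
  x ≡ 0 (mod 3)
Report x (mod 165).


Moduli 11, 5, 3 are pairwise coprime; by CRT there is a unique solution modulo M = 11 · 5 · 3 = 165.
Solve pairwise, accumulating the modulus:
  Start with x ≡ 6 (mod 11).
  Combine with x ≡ 1 (mod 5): since gcd(11, 5) = 1, we get a unique residue mod 55.
    Write x = 6 + 11·t and substitute into x ≡ 1 (mod 5): 11·t ≡ 1 − 6 = -5 (mod 5).
    Reduce coefficients mod 5: 1·t ≡ 0 (mod 5).
    So t ≡ 0 (mod 5).
    Then x = 6 + 11·0 = 6, valid modulo lcm(11, 5) = 55: x ≡ 6 (mod 55).
  Combine with x ≡ 0 (mod 3): since gcd(55, 3) = 1, we get a unique residue mod 165.
    Write x = 6 + 55·t and substitute into x ≡ 0 (mod 3): 55·t ≡ 0 − 6 = -6 (mod 3).
    Reduce coefficients mod 3: 1·t ≡ 0 (mod 3).
    So t ≡ 0 (mod 3).
    Then x = 6 + 55·0 = 6, valid modulo lcm(55, 3) = 165: x ≡ 6 (mod 165).
Verify: 6 mod 11 = 6 ✓, 6 mod 5 = 1 ✓, 6 mod 3 = 0 ✓.

x ≡ 6 (mod 165).


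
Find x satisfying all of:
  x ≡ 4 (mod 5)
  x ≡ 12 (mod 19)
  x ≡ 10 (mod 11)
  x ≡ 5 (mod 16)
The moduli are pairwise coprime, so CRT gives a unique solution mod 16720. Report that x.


Product of moduli M = 5 · 19 · 11 · 16 = 16720.
Merge one congruence at a time:
  Start: x ≡ 4 (mod 5).
  Combine with x ≡ 12 (mod 19); new modulus lcm = 95.
    Write x = 4 + 5·t and substitute into x ≡ 12 (mod 19): 5·t ≡ 12 − 4 = 8 (mod 19).
    The inverse of 5 mod 19 is 4 (since 5·4 = 20 = 1·19 + 1), so t ≡ 4·8 = 32 ≡ 13 (mod 19).
    Then x = 4 + 5·13 = 69, valid modulo lcm(5, 19) = 95: x ≡ 69 (mod 95).
  Combine with x ≡ 10 (mod 11); new modulus lcm = 1045.
    Write x = 69 + 95·t and substitute into x ≡ 10 (mod 11): 95·t ≡ 10 − 69 = -59 (mod 11).
    Reduce coefficients mod 11: 7·t ≡ 7 (mod 11).
    The inverse of 7 mod 11 is 8 (since 7·8 = 56 = 5·11 + 1), so t ≡ 8·7 = 56 ≡ 1 (mod 11).
    Then x = 69 + 95·1 = 164, valid modulo lcm(95, 11) = 1045: x ≡ 164 (mod 1045).
  Combine with x ≡ 5 (mod 16); new modulus lcm = 16720.
    Write x = 164 + 1045·t and substitute into x ≡ 5 (mod 16): 1045·t ≡ 5 − 164 = -159 (mod 16).
    Reduce coefficients mod 16: 5·t ≡ 1 (mod 16).
    The inverse of 5 mod 16 is 13 (since 5·13 = 65 = 4·16 + 1), so t ≡ 13·1 = 13 ≡ 13 (mod 16).
    Then x = 164 + 1045·13 = 13749, valid modulo lcm(1045, 16) = 16720: x ≡ 13749 (mod 16720).
Verify against each original: 13749 mod 5 = 4, 13749 mod 19 = 12, 13749 mod 11 = 10, 13749 mod 16 = 5.

x ≡ 13749 (mod 16720).


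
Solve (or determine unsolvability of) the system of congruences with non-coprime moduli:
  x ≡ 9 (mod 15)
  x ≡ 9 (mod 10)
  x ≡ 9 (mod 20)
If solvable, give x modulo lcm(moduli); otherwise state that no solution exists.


Moduli 15, 10, 20 are not pairwise coprime, so CRT works modulo lcm(m_i) when all pairwise compatibility conditions hold.
Pairwise compatibility: gcd(m_i, m_j) must divide a_i - a_j for every pair.
Merge one congruence at a time:
  Start: x ≡ 9 (mod 15).
  Combine with x ≡ 9 (mod 10): gcd(15, 10) = 5; 9 - 9 = 0, which IS divisible by 5, so compatible.
    Write x = 9 + 15·t and substitute into x ≡ 9 (mod 10): 15·t ≡ 9 − 9 = 0 (mod 10).
    Divide the congruence (and modulus) by g = 5: 3·t ≡ 0 (mod 2).
    Reduce coefficients mod 2: 1·t ≡ 0 (mod 2).
    So t ≡ 0 (mod 2).
    Then x = 9 + 15·0 = 9, valid modulo lcm(15, 10) = 30: x ≡ 9 (mod 30).
  Combine with x ≡ 9 (mod 20): gcd(30, 20) = 10; 9 - 9 = 0, which IS divisible by 10, so compatible.
    Write x = 9 + 30·t and substitute into x ≡ 9 (mod 20): 30·t ≡ 9 − 9 = 0 (mod 20).
    Divide the congruence (and modulus) by g = 10: 3·t ≡ 0 (mod 2).
    Reduce coefficients mod 2: 1·t ≡ 0 (mod 2).
    So t ≡ 0 (mod 2).
    Then x = 9 + 30·0 = 9, valid modulo lcm(30, 20) = 60: x ≡ 9 (mod 60).
Verify: 9 mod 15 = 9, 9 mod 10 = 9, 9 mod 20 = 9.

x ≡ 9 (mod 60).


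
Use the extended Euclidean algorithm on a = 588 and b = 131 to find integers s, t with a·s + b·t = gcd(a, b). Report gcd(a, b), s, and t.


Euclidean algorithm on (588, 131) — divide until remainder is 0:
  588 = 4 · 131 + 64
  131 = 2 · 64 + 3
  64 = 21 · 3 + 1
  3 = 3 · 1 + 0
gcd(588, 131) = 1.
Track Bezout coefficients alongside the remainders: start with r₀ = 588 = a·1 + b·0 (s = 1, t = 0) and r₁ = 131 = a·0 + b·1 (s = 0, t = 1); each new remainder r_{k+1} = r_{k-1} − q_k·r_k inherits s_{k+1} = s_{k-1} − q_k·s_k, t_{k+1} = t_{k-1} − q_k·t_k, so r_k = a·s_k + b·t_k at every step:
  q = 4: r = 64, s = 1 − 4·0 = 1, t = 0 − 4·1 = -4  (check: 588·1 + 131·(-4) = 64)
  q = 2: r = 3, s = 0 − 2·1 = -2, t = 1 − 2·(-4) = 9  (check: 588·(-2) + 131·9 = 3)
  q = 21: r = 1, s = 1 − 21·(-2) = 43, t = -4 − 21·9 = -193  (check: 588·43 + 131·(-193) = 1)
The row with r = 1 (the gcd) gives the Bezout coefficients s = 43, t = -193.
Result: 588 · (43) + 131 · (-193) = 1.

gcd(588, 131) = 1; s = 43, t = -193 (check: 588·43 + 131·(-193) = 1).


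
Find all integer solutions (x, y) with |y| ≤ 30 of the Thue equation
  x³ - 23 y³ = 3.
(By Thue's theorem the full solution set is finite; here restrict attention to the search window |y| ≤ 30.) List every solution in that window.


The equation is x³ - 23y³ = 3. For fixed y, x³ = 23·y³ + 3, so a solution requires the RHS to be a perfect cube.
Strategy: iterate y from -30 to 30, compute RHS = 23·y³ + 3, and check whether it is a (positive or negative) perfect cube.
Check small values of y:
  y = 0: RHS = 3 is not a perfect cube.
  y = 1: RHS = 26 is not a perfect cube.
  y = -1: RHS = -20 is not a perfect cube.
  y = 2: RHS = 187 is not a perfect cube.
  y = -2: RHS = -181 is not a perfect cube.
  y = 3: RHS = 624 is not a perfect cube.
  y = -3: RHS = -618 is not a perfect cube.
Continuing the search up to |y| = 30 finds no solutions either.
No (x, y) in the scanned range satisfies the equation.

No integer solutions with |y| ≤ 30.


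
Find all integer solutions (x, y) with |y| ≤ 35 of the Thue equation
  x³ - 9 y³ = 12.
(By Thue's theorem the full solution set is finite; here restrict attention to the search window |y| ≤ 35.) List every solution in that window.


The equation is x³ - 9y³ = 12. For fixed y, x³ = 9·y³ + 12, so a solution requires the RHS to be a perfect cube.
Strategy: iterate y from -35 to 35, compute RHS = 9·y³ + 12, and check whether it is a (positive or negative) perfect cube.
Check small values of y:
  y = 0: RHS = 12 is not a perfect cube.
  y = 1: RHS = 21 is not a perfect cube.
  y = -1: RHS = 3 is not a perfect cube.
  y = 2: RHS = 84 is not a perfect cube.
  y = -2: RHS = -60 is not a perfect cube.
  y = 3: RHS = 255 is not a perfect cube.
  y = -3: RHS = -231 is not a perfect cube.
Continuing the search up to |y| = 35 finds no solutions either.
No (x, y) in the scanned range satisfies the equation.

No integer solutions with |y| ≤ 35.


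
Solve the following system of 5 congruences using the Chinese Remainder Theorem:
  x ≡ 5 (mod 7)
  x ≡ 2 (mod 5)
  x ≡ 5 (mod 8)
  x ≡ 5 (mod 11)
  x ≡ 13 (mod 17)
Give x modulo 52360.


Product of moduli M = 7 · 5 · 8 · 11 · 17 = 52360.
Merge one congruence at a time:
  Start: x ≡ 5 (mod 7).
  Combine with x ≡ 2 (mod 5); new modulus lcm = 35.
    Write x = 5 + 7·t and substitute into x ≡ 2 (mod 5): 7·t ≡ 2 − 5 = -3 (mod 5).
    Reduce coefficients mod 5: 2·t ≡ 2 (mod 5).
    The inverse of 2 mod 5 is 3 (since 2·3 = 6 = 1·5 + 1), so t ≡ 3·2 = 6 ≡ 1 (mod 5).
    Then x = 5 + 7·1 = 12, valid modulo lcm(7, 5) = 35: x ≡ 12 (mod 35).
  Combine with x ≡ 5 (mod 8); new modulus lcm = 280.
    Write x = 12 + 35·t and substitute into x ≡ 5 (mod 8): 35·t ≡ 5 − 12 = -7 (mod 8).
    Reduce coefficients mod 8: 3·t ≡ 1 (mod 8).
    The inverse of 3 mod 8 is 3 (since 3·3 = 9 = 1·8 + 1), so t ≡ 3·1 = 3 ≡ 3 (mod 8).
    Then x = 12 + 35·3 = 117, valid modulo lcm(35, 8) = 280: x ≡ 117 (mod 280).
  Combine with x ≡ 5 (mod 11); new modulus lcm = 3080.
    Write x = 117 + 280·t and substitute into x ≡ 5 (mod 11): 280·t ≡ 5 − 117 = -112 (mod 11).
    Reduce coefficients mod 11: 5·t ≡ 9 (mod 11).
    The inverse of 5 mod 11 is 9 (since 5·9 = 45 = 4·11 + 1), so t ≡ 9·9 = 81 ≡ 4 (mod 11).
    Then x = 117 + 280·4 = 1237, valid modulo lcm(280, 11) = 3080: x ≡ 1237 (mod 3080).
  Combine with x ≡ 13 (mod 17); new modulus lcm = 52360.
    Write x = 1237 + 3080·t and substitute into x ≡ 13 (mod 17): 3080·t ≡ 13 − 1237 = -1224 (mod 17).
    Reduce coefficients mod 17: 3·t ≡ 0 (mod 17).
    The inverse of 3 mod 17 is 6 (since 3·6 = 18 = 1·17 + 1), so t ≡ 6·0 = 0 ≡ 0 (mod 17).
    Then x = 1237 + 3080·0 = 1237, valid modulo lcm(3080, 17) = 52360: x ≡ 1237 (mod 52360).
Verify against each original: 1237 mod 7 = 5, 1237 mod 5 = 2, 1237 mod 8 = 5, 1237 mod 11 = 5, 1237 mod 17 = 13.

x ≡ 1237 (mod 52360).


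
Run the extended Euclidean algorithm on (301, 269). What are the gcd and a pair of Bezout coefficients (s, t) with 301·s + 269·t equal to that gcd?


Euclidean algorithm on (301, 269) — divide until remainder is 0:
  301 = 1 · 269 + 32
  269 = 8 · 32 + 13
  32 = 2 · 13 + 6
  13 = 2 · 6 + 1
  6 = 6 · 1 + 0
gcd(301, 269) = 1.
Track Bezout coefficients alongside the remainders: start with r₀ = 301 = a·1 + b·0 (s = 1, t = 0) and r₁ = 269 = a·0 + b·1 (s = 0, t = 1); each new remainder r_{k+1} = r_{k-1} − q_k·r_k inherits s_{k+1} = s_{k-1} − q_k·s_k, t_{k+1} = t_{k-1} − q_k·t_k, so r_k = a·s_k + b·t_k at every step:
  q = 1: r = 32, s = 1 − 1·0 = 1, t = 0 − 1·1 = -1  (check: 301·1 + 269·(-1) = 32)
  q = 8: r = 13, s = 0 − 8·1 = -8, t = 1 − 8·(-1) = 9  (check: 301·(-8) + 269·9 = 13)
  q = 2: r = 6, s = 1 − 2·(-8) = 17, t = -1 − 2·9 = -19  (check: 301·17 + 269·(-19) = 6)
  q = 2: r = 1, s = -8 − 2·17 = -42, t = 9 − 2·(-19) = 47  (check: 301·(-42) + 269·47 = 1)
The row with r = 1 (the gcd) gives the Bezout coefficients s = -42, t = 47.
Result: 301 · (-42) + 269 · (47) = 1.

gcd(301, 269) = 1; s = -42, t = 47 (check: 301·(-42) + 269·47 = 1).


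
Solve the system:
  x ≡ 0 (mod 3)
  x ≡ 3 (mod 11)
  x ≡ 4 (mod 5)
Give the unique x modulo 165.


Moduli 3, 11, 5 are pairwise coprime; by CRT there is a unique solution modulo M = 3 · 11 · 5 = 165.
Solve pairwise, accumulating the modulus:
  Start with x ≡ 0 (mod 3).
  Combine with x ≡ 3 (mod 11): since gcd(3, 11) = 1, we get a unique residue mod 33.
    Write x = 0 + 3·t and substitute into x ≡ 3 (mod 11): 3·t ≡ 3 − 0 = 3 (mod 11).
    The inverse of 3 mod 11 is 4 (since 3·4 = 12 = 1·11 + 1), so t ≡ 4·3 = 12 ≡ 1 (mod 11).
    Then x = 0 + 3·1 = 3, valid modulo lcm(3, 11) = 33: x ≡ 3 (mod 33).
  Combine with x ≡ 4 (mod 5): since gcd(33, 5) = 1, we get a unique residue mod 165.
    Write x = 3 + 33·t and substitute into x ≡ 4 (mod 5): 33·t ≡ 4 − 3 = 1 (mod 5).
    Reduce coefficients mod 5: 3·t ≡ 1 (mod 5).
    The inverse of 3 mod 5 is 2 (since 3·2 = 6 = 1·5 + 1), so t ≡ 2·1 = 2 ≡ 2 (mod 5).
    Then x = 3 + 33·2 = 69, valid modulo lcm(33, 5) = 165: x ≡ 69 (mod 165).
Verify: 69 mod 3 = 0 ✓, 69 mod 11 = 3 ✓, 69 mod 5 = 4 ✓.

x ≡ 69 (mod 165).


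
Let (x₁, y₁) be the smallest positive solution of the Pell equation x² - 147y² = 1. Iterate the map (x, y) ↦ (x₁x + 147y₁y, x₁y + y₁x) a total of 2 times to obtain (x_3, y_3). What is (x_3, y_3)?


Step 1: Find the fundamental solution (x₁, y₁) of x² - 147y² = 1.
  Expand √147 as a continued fraction. a₀ = ⌊√147⌋ = 12; iterate m_{k+1} = d_k·a_k − m_k, d_{k+1} = (147 − m_{k+1}²)/d_k, a_{k+1} = ⌊(a₀ + m_{k+1})/d_{k+1}⌋ (starting m₀ = 0, d₀ = 1), with convergents p_k = a_k·p_{k-1} + p_{k-2}, q_k = a_k·q_{k-1} + q_{k-2} (p₋₁ = 1, q₋₁ = 0):
  k = 0: a₀ = 12; p₀/q₀ = 12/1; p₀² − 147·q₀² = 144 − 147 = -3.
  k = 1: m = 12, d = 3, a = ⌊(12 + 12)/3⌋ = 8; p/q = (8·12 + 1)/(8·1 + 0) = 97/8; p² − 147·q² = 9409 − 9408 = 1.
  The first convergent with p² − 147·q² = 1 gives the fundamental solution (x₁, y₁) = (97, 8).
Step 2: Apply the recurrence (x_{n+1}, y_{n+1}) = (x₁x_n + 147y₁y_n, x₁y_n + y₁x_n) repeatedly.
  From (x_1, y_1) = (97, 8): x_2 = 97·97 + 147·8·8 = 18817; y_2 = 97·8 + 8·97 = 1552.
  From (x_2, y_2) = (18817, 1552): x_3 = 97·18817 + 147·8·1552 = 3650401; y_3 = 97·1552 + 8·18817 = 301080.
Step 3: Verify x_3² - 147·y_3² = 13325427460801 - 13325427460800 = 1 (should be 1). ✓

(x_1, y_1) = (97, 8); (x_3, y_3) = (3650401, 301080).
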